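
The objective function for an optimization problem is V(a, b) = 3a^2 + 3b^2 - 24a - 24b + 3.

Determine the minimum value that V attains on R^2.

V(a,b) separates as P(a) + Q(b) + 3, so its minimum is min P + min Q + 3.
P'(a) = 6a - 24 vanishes at a ∈ {4}; Q'(b) = 6b - 24 vanishes at b ∈ {4}.
Local minima of P (where P''>0): P(4)=-48. Local minima of Q: Q(4)=-48.
So the global minimum of V is P(4) + Q(4) + 3 = -48 − 48 + 3 = -93, attained at (4, 4).

-93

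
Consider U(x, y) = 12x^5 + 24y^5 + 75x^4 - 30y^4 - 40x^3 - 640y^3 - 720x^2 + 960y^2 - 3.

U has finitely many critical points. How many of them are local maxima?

U separates as a function of x plus a function of y, so ∇U=0 decouples.
∂U/∂x = 60x(x - 2)(x + 3)(x + 4) = 0 at x ∈ {-4, -3, 0, 2}; ∂U/∂y = 120y(y - 4)(y - 1)(y + 4) = 0 at y ∈ {-4, 0, 1, 4}.
The Hessian is diagonal: diag(U_xx, U_yy). Second derivatives: U_xx(-4)=-1440, U_xx(-3)=900, U_xx(0)=-1440, U_xx(2)=3600; U_yy(-4)=-19200, U_yy(0)=1920, U_yy(1)=-1800, U_yy(4)=11520.
Local maxima occur where both diagonal entries negative: (-4, -4), (-4, 1), (0, -4), (0, 1). Count: 4.

4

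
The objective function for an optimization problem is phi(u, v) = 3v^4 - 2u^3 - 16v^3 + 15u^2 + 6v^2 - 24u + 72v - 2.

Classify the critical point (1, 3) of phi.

local minimum

The mixed partial ∂²phi/∂u∂v is 0, so the Hessian at any point is diag(phi_uu, phi_vv) = diag(6(-2u + 5), 12(3v^2 - 8v + 1)).
At (1, 3): H = diag(18, 48).
Both eigenvalues are positive, so H is positive definite: a local minimum.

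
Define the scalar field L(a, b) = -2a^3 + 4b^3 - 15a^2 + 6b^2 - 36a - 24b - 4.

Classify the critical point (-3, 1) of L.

The mixed partial ∂²L/∂a∂b is 0, so the Hessian at any point is diag(L_aa, L_bb) = diag(-6(2a + 5), 12(2b + 1)).
At (-3, 1): H = diag(6, 36).
Both eigenvalues are positive, so H is positive definite: a local minimum.

local minimum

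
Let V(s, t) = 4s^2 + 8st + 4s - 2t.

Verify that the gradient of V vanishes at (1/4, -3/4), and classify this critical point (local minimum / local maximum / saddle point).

∇V = (8s + 8t + 4, 8s - 2); substituting (1/4, -3/4) gives ∇V = (0, 0), so (1/4, -3/4) is indeed a critical point.
The Hessian of V is constant: H = [[8, 8], [8, 0]].
det(H) = 8·0 − 8² = -64.
Since det(H) < 0, H is indefinite and the critical point is a saddle point.

saddle point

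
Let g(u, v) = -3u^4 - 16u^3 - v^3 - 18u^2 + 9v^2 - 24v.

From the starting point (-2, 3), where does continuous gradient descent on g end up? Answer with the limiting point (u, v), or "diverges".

(-1, 2)

g is separable, so gradient descent decouples: u follows -∂g/∂u, v follows -∂g/∂v.
∂g/∂u = -12u(u + 1)(u + 3); at u=-2 this is -24, so u increases.
∂g/∂v = -3(v - 4)(v - 2); at v=3 this is 3, so v decreases.
u converges to its nearest critical value -1 (a local min of the u-part); v converges to 2. The iterate converges to (-1, 2).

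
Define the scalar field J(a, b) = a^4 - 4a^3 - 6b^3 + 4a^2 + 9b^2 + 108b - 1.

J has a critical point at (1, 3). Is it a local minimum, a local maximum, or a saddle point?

The mixed partial ∂²J/∂a∂b is 0, so the Hessian at any point is diag(J_aa, J_bb) = diag(4(3a^2 - 6a + 2), 18(-2b + 1)).
At (1, 3): H = diag(-4, -90).
Both eigenvalues are negative, so H is negative definite: a local maximum.

local maximum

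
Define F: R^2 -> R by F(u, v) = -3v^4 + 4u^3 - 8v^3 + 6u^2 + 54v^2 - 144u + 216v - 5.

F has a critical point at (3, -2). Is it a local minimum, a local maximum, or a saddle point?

The mixed partial ∂²F/∂u∂v is 0, so the Hessian at any point is diag(F_uu, F_vv) = diag(12(2u + 1), 12(-3v^2 - 4v + 9)).
At (3, -2): H = diag(84, 60).
Both eigenvalues are positive, so H is positive definite: a local minimum.

local minimum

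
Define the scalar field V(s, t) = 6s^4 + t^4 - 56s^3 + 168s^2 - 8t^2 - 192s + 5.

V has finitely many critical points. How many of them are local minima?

4

V separates as a function of s plus a function of t, so ∇V=0 decouples.
∂V/∂s = 24(s - 4)(s - 2)(s - 1) = 0 at s ∈ {1, 2, 4}; ∂V/∂t = 4t(t - 2)(t + 2) = 0 at t ∈ {-2, 0, 2}.
The Hessian is diagonal: diag(V_ss, V_tt). Second derivatives: V_ss(1)=72, V_ss(2)=-48, V_ss(4)=144; V_tt(-2)=32, V_tt(0)=-16, V_tt(2)=32.
Local minima occur where both diagonal entries positive: (1, -2), (1, 2), (4, -2), (4, 2). Count: 4.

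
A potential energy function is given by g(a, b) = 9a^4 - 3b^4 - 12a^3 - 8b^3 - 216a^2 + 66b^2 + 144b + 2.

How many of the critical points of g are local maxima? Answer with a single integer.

2

g separates as a function of a plus a function of b, so ∇g=0 decouples.
∂g/∂a = 36a(a - 4)(a + 3) = 0 at a ∈ {-3, 0, 4}; ∂g/∂b = -12(b - 3)(b + 1)(b + 4) = 0 at b ∈ {-4, -1, 3}.
The Hessian is diagonal: diag(g_aa, g_bb). Second derivatives: g_aa(-3)=756, g_aa(0)=-432, g_aa(4)=1008; g_bb(-4)=-252, g_bb(-1)=144, g_bb(3)=-336.
Local maxima occur where both diagonal entries negative: (0, -4), (0, 3). Count: 2.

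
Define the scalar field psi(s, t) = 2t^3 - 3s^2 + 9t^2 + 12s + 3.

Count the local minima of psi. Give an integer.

psi separates as a function of s plus a function of t, so ∇psi=0 decouples.
∂psi/∂s = -6(s - 2) = 0 at s ∈ {2}; ∂psi/∂t = 6t(t + 3) = 0 at t ∈ {-3, 0}.
The Hessian is diagonal: diag(psi_ss, psi_tt). Second derivatives: psi_ss(2)=-6; psi_tt(-3)=-18, psi_tt(0)=18.
Local minima occur where both diagonal entries positive: none. Count: 0.

0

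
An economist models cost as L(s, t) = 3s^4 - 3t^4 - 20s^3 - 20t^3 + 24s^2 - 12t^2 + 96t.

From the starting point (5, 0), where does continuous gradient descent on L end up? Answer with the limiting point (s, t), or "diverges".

L is separable, so gradient descent decouples: s follows -∂L/∂s, t follows -∂L/∂t.
∂L/∂s = 12s(s - 4)(s - 1); at s=5 this is 240, so s decreases.
∂L/∂t = -12(t - 1)(t + 2)(t + 4); at t=0 this is 96, so t decreases.
s converges to its nearest critical value 4 (a local min of the s-part); t converges to -2. The iterate converges to (4, -2).

(4, -2)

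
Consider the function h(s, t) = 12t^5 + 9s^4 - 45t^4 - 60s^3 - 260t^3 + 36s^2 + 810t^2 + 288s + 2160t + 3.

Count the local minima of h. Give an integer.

4

h separates as a function of s plus a function of t, so ∇h=0 decouples.
∂h/∂s = 36(s - 4)(s - 2)(s + 1) = 0 at s ∈ {-1, 2, 4}; ∂h/∂t = 60(t - 4)(t - 3)(t + 1)(t + 3) = 0 at t ∈ {-3, -1, 3, 4}.
The Hessian is diagonal: diag(h_ss, h_tt). Second derivatives: h_ss(-1)=540, h_ss(2)=-216, h_ss(4)=360; h_tt(-3)=-5040, h_tt(-1)=2400, h_tt(3)=-1440, h_tt(4)=2100.
Local minima occur where both diagonal entries positive: (-1, -1), (-1, 4), (4, -1), (4, 4). Count: 4.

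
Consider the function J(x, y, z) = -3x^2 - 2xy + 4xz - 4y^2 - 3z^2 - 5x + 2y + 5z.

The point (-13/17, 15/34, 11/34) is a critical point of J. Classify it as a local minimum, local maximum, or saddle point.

The Hessian is constant: H = [[-6, -2, 4], [-2, -8, 0], [4, 0, -6]].
Leading principal minors: Δ₁ = -6, Δ₂ = 44, Δ₃ = -136.
The minors alternate sign starting negative (−, +, −), so H is negative definite: a local maximum.

local maximum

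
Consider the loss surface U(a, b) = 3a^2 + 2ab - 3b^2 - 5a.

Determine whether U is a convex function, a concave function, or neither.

U is quadratic, so its Hessian is the constant matrix H = [[6, 2], [2, -6]].
det(H) = -40, tr(H) = 0.
det(H) < 0, so H is indefinite: neither convex nor concave.

neither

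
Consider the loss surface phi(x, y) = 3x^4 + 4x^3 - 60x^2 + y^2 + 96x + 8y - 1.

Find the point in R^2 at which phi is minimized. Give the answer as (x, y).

phi(x,y) separates as P(x) + Q(y) − 1, so its minimum is min P + min Q − 1.
P'(x) = 12(x - 2)(x - 1)(x + 4) vanishes at x ∈ {-4, 1, 2}; Q'(y) = 2y + 8 vanishes at y ∈ {-4}.
Local minima of P (where P''>0): P(-4)=-832, P(2)=32. Local minima of Q: Q(-4)=-16.
So the global minimum of phi is P(-4) + Q(-4) − 1 = -832 − 16 − 1 = -849, attained at (-4, -4).

(-4, -4)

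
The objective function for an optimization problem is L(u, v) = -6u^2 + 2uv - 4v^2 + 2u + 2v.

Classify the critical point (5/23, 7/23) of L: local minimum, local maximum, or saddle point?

local maximum

The Hessian of L is constant: H = [[-12, 2], [2, -8]].
det(H) = (-12)·(-8) − 2² = 92.
det(H) > 0 and tr(H) = -20 < 0, so H is negative definite and the point is a local maximum.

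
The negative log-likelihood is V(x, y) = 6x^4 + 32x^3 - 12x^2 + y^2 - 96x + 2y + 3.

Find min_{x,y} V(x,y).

-318

V(x,y) separates as P(x) + Q(y) + 3, so its minimum is min P + min Q + 3.
P'(x) = 24(x - 1)(x + 1)(x + 4) vanishes at x ∈ {-4, -1, 1}; Q'(y) = 2y + 2 vanishes at y ∈ {-1}.
Local minima of P (where P''>0): P(-4)=-320, P(1)=-70. Local minima of Q: Q(-1)=-1.
So the global minimum of V is P(-4) + Q(-1) + 3 = -320 − 1 + 3 = -318, attained at (-4, -1).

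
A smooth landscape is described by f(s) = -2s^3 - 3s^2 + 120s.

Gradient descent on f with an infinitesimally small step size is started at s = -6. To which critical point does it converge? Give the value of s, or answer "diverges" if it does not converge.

-5

f'(s) = -6(s - 4)(s + 5), so f'(-6) = -60.
Gradient descent moves in the -f' direction, i.e. s is increasing.
The nearest critical point in that direction is s = -5, where f'' = 54 > 0 (a local minimum). The iterate converges there.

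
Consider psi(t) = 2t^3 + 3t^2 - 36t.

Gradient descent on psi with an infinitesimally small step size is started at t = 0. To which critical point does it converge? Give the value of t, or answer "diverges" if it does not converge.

psi'(t) = 6(t - 2)(t + 3), so psi'(0) = -36.
Gradient descent moves in the -psi' direction, i.e. t is increasing.
The nearest critical point in that direction is t = 2, where psi'' = 30 > 0 (a local minimum). The iterate converges there.

2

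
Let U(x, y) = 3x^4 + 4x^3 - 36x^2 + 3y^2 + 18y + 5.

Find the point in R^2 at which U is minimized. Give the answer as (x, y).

(-3, -3)

U(x,y) separates as P(x) + Q(y) + 5, so its minimum is min P + min Q + 5.
P'(x) = 12x(x - 2)(x + 3) vanishes at x ∈ {-3, 0, 2}; Q'(y) = 6y + 18 vanishes at y ∈ {-3}.
Local minima of P (where P''>0): P(-3)=-189, P(2)=-64. Local minima of Q: Q(-3)=-27.
So the global minimum of U is P(-3) + Q(-3) + 5 = -189 − 27 + 5 = -211, attained at (-3, -3).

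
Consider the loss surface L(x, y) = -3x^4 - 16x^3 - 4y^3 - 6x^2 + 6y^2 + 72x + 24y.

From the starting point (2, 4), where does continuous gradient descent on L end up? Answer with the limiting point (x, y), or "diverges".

diverges

L is separable, so gradient descent decouples: x follows -∂L/∂x, y follows -∂L/∂y.
∂L/∂x = -12(x - 1)(x + 2)(x + 3); at x=2 this is -240, so x increases.
∂L/∂y = -12(y - 2)(y + 1); at y=4 this is -120, so y increases.
The x-coordinate has no critical point in that direction and runs off to infinity.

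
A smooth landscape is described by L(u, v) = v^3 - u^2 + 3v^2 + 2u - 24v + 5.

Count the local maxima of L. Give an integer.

1

L separates as a function of u plus a function of v, so ∇L=0 decouples.
∂L/∂u = -2(u - 1) = 0 at u ∈ {1}; ∂L/∂v = 3(v - 2)(v + 4) = 0 at v ∈ {-4, 2}.
The Hessian is diagonal: diag(L_uu, L_vv). Second derivatives: L_uu(1)=-2; L_vv(-4)=-18, L_vv(2)=18.
Local maxima occur where both diagonal entries negative: (1, -4). Count: 1.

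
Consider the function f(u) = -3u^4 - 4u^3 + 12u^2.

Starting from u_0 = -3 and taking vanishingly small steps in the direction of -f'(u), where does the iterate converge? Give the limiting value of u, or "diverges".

diverges

f'(u) = -12u(u - 1)(u + 2), so f'(-3) = 144.
Gradient descent moves in the -f' direction, i.e. u is decreasing.
There is no critical point below u=-3, and f' keeps the same sign, so the iterate runs off to −∞.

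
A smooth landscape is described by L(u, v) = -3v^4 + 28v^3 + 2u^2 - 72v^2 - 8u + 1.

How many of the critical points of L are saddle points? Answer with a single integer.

2

L separates as a function of u plus a function of v, so ∇L=0 decouples.
∂L/∂u = 4(u - 2) = 0 at u ∈ {2}; ∂L/∂v = -12v(v - 4)(v - 3) = 0 at v ∈ {0, 3, 4}.
The Hessian is diagonal: diag(L_uu, L_vv). Second derivatives: L_uu(2)=4; L_vv(0)=-144, L_vv(3)=36, L_vv(4)=-48.
Saddle points occur where the two diagonal entries have opposite signs: (2, 0), (2, 4). Count: 2.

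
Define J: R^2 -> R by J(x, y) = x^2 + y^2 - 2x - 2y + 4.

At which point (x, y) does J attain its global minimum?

J(x,y) separates as P(x) + Q(y) + 4, so its minimum is min P + min Q + 4.
P'(x) = 2x - 2 vanishes at x ∈ {1}; Q'(y) = 2y - 2 vanishes at y ∈ {1}.
Local minima of P (where P''>0): P(1)=-1. Local minima of Q: Q(1)=-1.
So the global minimum of J is P(1) + Q(1) + 4 = -1 − 1 + 4 = 2, attained at (1, 1).

(1, 1)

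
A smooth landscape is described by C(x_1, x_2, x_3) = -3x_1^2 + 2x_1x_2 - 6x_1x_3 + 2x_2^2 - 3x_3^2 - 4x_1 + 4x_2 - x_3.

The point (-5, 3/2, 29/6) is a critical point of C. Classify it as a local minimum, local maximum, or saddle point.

The Hessian is constant: H = [[-6, 2, -6], [2, 4, 0], [-6, 0, -6]].
Leading principal minors: Δ₁ = -6, Δ₂ = -28, Δ₃ = 24.
The minors fit neither the all-positive nor the alternating-sign pattern, so H is indefinite: a saddle point.

saddle point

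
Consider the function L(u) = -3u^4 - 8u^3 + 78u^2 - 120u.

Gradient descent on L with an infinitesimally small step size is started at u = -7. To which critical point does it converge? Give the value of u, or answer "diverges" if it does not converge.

diverges

L'(u) = -12(u - 2)(u - 1)(u + 5), so L'(-7) = 1728.
Gradient descent moves in the -L' direction, i.e. u is decreasing.
There is no critical point below u=-7, and L' keeps the same sign, so the iterate runs off to −∞.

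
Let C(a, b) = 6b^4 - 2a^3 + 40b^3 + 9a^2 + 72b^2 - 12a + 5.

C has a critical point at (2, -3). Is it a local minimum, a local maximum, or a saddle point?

The mixed partial ∂²C/∂a∂b is 0, so the Hessian at any point is diag(C_aa, C_bb) = diag(6(-2a + 3), 24(3b^2 + 10b + 6)).
At (2, -3): H = diag(-6, 72).
The eigenvalues have opposite signs, so H is indefinite: a saddle point.

saddle point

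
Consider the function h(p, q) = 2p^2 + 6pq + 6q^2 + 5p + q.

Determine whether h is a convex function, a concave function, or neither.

convex

h is quadratic, so its Hessian is the constant matrix H = [[4, 6], [6, 12]].
det(H) = 12, tr(H) = 16.
det(H) > 0 and tr(H) > 0, so H is positive definite everywhere: convex.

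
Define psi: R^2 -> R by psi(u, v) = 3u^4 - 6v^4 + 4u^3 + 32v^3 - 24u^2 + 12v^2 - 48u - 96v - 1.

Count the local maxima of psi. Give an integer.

psi separates as a function of u plus a function of v, so ∇psi=0 decouples.
∂psi/∂u = 12(u - 2)(u + 1)(u + 2) = 0 at u ∈ {-2, -1, 2}; ∂psi/∂v = -24(v - 4)(v - 1)(v + 1) = 0 at v ∈ {-1, 1, 4}.
The Hessian is diagonal: diag(psi_uu, psi_vv). Second derivatives: psi_uu(-2)=48, psi_uu(-1)=-36, psi_uu(2)=144; psi_vv(-1)=-240, psi_vv(1)=144, psi_vv(4)=-360.
Local maxima occur where both diagonal entries negative: (-1, -1), (-1, 4). Count: 2.

2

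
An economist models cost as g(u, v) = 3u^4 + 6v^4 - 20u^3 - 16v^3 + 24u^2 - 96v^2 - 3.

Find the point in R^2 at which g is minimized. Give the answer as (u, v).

(4, 4)

g(u,v) separates as P(u) + Q(v) − 3, so its minimum is min P + min Q − 3.
P'(u) = 12u(u - 4)(u - 1) vanishes at u ∈ {0, 1, 4}; Q'(v) = 24v(v - 4)(v + 2) vanishes at v ∈ {-2, 0, 4}.
Local minima of P (where P''>0): P(0)=0, P(4)=-128. Local minima of Q: Q(-2)=-160, Q(4)=-1024.
So the global minimum of g is P(4) + Q(4) − 3 = -128 − 1024 − 3 = -1155, attained at (4, 4).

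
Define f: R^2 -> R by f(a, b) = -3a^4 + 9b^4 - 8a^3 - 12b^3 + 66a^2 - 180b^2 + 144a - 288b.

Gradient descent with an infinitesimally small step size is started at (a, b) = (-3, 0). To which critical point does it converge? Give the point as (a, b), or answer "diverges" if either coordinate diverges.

(-1, 4)

f is separable, so gradient descent decouples: a follows -∂f/∂a, b follows -∂f/∂b.
∂f/∂a = -12(a - 3)(a + 1)(a + 4); at a=-3 this is -144, so a increases.
∂f/∂b = 36(b - 4)(b + 1)(b + 2); at b=0 this is -288, so b increases.
a converges to its nearest critical value -1 (a local min of the a-part); b converges to 4. The iterate converges to (-1, 4).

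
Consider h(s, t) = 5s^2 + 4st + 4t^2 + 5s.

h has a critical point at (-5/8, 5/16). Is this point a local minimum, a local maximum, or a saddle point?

The Hessian of h is constant: H = [[10, 4], [4, 8]].
det(H) = 10·8 − 4² = 64.
det(H) > 0 and tr(H) = 18 > 0, so H is positive definite and the point is a local minimum.

local minimum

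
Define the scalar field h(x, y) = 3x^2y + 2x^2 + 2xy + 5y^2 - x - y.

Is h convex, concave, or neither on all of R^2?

The term 3x^2y is cubic, so the Hessian is not constant.
∂²h/∂x² = 6y + 4, which takes both signs as y varies (negative for sufficiently negative y). A diagonal entry of the Hessian changing sign means the Hessian is neither positive- nor negative-semidefinite on all of R^2.

neither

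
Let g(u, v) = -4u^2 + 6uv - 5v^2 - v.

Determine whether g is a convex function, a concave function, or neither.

concave

g is quadratic, so its Hessian is the constant matrix H = [[-8, 6], [6, -10]].
det(H) = 44, tr(H) = -18.
det(H) > 0 and tr(H) < 0, so H is negative definite everywhere: concave.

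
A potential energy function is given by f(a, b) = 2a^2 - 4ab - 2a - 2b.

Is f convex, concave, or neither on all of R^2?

f is quadratic, so its Hessian is the constant matrix H = [[4, -4], [-4, 0]].
det(H) = -16, tr(H) = 4.
det(H) < 0, so H is indefinite: neither convex nor concave.

neither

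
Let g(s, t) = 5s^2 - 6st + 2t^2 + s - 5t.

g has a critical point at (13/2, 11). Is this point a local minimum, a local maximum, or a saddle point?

The Hessian of g is constant: H = [[10, -6], [-6, 4]].
det(H) = 10·4 − (-6)² = 4.
det(H) > 0 and tr(H) = 14 > 0, so H is positive definite and the point is a local minimum.

local minimum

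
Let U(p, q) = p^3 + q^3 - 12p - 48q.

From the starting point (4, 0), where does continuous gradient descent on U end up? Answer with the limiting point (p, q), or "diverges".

(2, 4)

U is separable, so gradient descent decouples: p follows -∂U/∂p, q follows -∂U/∂q.
∂U/∂p = 3(p - 2)(p + 2); at p=4 this is 36, so p decreases.
∂U/∂q = 3(q - 4)(q + 4); at q=0 this is -48, so q increases.
p converges to its nearest critical value 2 (a local min of the p-part); q converges to 4. The iterate converges to (2, 4).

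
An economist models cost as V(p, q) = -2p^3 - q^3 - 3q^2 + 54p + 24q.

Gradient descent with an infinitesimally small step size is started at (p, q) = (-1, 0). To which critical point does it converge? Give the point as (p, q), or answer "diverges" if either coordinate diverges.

(-3, -4)

V is separable, so gradient descent decouples: p follows -∂V/∂p, q follows -∂V/∂q.
∂V/∂p = -6(p - 3)(p + 3); at p=-1 this is 48, so p decreases.
∂V/∂q = -3(q - 2)(q + 4); at q=0 this is 24, so q decreases.
p converges to its nearest critical value -3 (a local min of the p-part); q converges to -4. The iterate converges to (-3, -4).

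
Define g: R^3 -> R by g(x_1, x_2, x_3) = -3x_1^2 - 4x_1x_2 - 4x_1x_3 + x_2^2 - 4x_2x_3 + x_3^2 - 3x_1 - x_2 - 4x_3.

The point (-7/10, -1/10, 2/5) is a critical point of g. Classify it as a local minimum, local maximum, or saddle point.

saddle point

The Hessian is constant: H = [[-6, -4, -4], [-4, 2, -4], [-4, -4, 2]].
Leading principal minors: Δ₁ = -6, Δ₂ = -28, Δ₃ = -120.
The minors fit neither the all-positive nor the alternating-sign pattern, so H is indefinite: a saddle point.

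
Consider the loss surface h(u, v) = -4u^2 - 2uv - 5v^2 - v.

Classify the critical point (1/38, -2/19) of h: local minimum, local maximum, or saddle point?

local maximum

The Hessian of h is constant: H = [[-8, -2], [-2, -10]].
det(H) = (-8)·(-10) − (-2)² = 76.
det(H) > 0 and tr(H) = -18 < 0, so H is negative definite and the point is a local maximum.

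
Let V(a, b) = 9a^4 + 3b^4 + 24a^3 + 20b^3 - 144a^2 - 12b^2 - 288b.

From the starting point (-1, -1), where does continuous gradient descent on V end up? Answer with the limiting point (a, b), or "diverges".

(-4, 2)

V is separable, so gradient descent decouples: a follows -∂V/∂a, b follows -∂V/∂b.
∂V/∂a = 36a(a - 2)(a + 4); at a=-1 this is 324, so a decreases.
∂V/∂b = 12(b - 2)(b + 3)(b + 4); at b=-1 this is -216, so b increases.
a converges to its nearest critical value -4 (a local min of the a-part); b converges to 2. The iterate converges to (-4, 2).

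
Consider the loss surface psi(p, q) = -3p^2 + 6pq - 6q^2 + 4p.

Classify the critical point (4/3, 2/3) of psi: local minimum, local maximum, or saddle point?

local maximum

The Hessian of psi is constant: H = [[-6, 6], [6, -12]].
det(H) = (-6)·(-12) − 6² = 36.
det(H) > 0 and tr(H) = -18 < 0, so H is negative definite and the point is a local maximum.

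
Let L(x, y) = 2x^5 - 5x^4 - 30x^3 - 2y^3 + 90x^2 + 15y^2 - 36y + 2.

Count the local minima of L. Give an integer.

L separates as a function of x plus a function of y, so ∇L=0 decouples.
∂L/∂x = 10x(x - 3)(x - 2)(x + 3) = 0 at x ∈ {-3, 0, 2, 3}; ∂L/∂y = -6(y - 3)(y - 2) = 0 at y ∈ {2, 3}.
The Hessian is diagonal: diag(L_xx, L_yy). Second derivatives: L_xx(-3)=-900, L_xx(0)=180, L_xx(2)=-100, L_xx(3)=180; L_yy(2)=6, L_yy(3)=-6.
Local minima occur where both diagonal entries positive: (0, 2), (3, 2). Count: 2.

2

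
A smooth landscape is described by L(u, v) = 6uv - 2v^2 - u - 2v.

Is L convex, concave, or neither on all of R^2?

L is quadratic, so its Hessian is the constant matrix H = [[0, 6], [6, -4]].
det(H) = -36, tr(H) = -4.
det(H) < 0, so H is indefinite: neither convex nor concave.

neither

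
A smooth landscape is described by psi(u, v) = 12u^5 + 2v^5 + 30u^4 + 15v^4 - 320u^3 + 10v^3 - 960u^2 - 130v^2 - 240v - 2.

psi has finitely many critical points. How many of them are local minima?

psi separates as a function of u plus a function of v, so ∇psi=0 decouples.
∂psi/∂u = 60u(u - 4)(u + 2)(u + 4) = 0 at u ∈ {-4, -2, 0, 4}; ∂psi/∂v = 10(v - 2)(v + 1)(v + 3)(v + 4) = 0 at v ∈ {-4, -3, -1, 2}.
The Hessian is diagonal: diag(psi_uu, psi_vv). Second derivatives: psi_uu(-4)=-3840, psi_uu(-2)=1440, psi_uu(0)=-1920, psi_uu(4)=11520; psi_vv(-4)=-180, psi_vv(-3)=100, psi_vv(-1)=-180, psi_vv(2)=900.
Local minima occur where both diagonal entries positive: (-2, -3), (-2, 2), (4, -3), (4, 2). Count: 4.

4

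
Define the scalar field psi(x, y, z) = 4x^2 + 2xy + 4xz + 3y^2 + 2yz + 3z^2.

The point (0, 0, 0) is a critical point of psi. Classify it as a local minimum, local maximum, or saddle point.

local minimum

The Hessian is constant: H = [[8, 2, 4], [2, 6, 2], [4, 2, 6]].
Leading principal minors: Δ₁ = 8, Δ₂ = 44, Δ₃ = 168.
All leading minors are positive, so H is positive definite: a local minimum.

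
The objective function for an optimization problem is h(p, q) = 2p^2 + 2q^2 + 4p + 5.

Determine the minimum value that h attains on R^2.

h(p,q) separates as A(p) + B(q) + 5, so its minimum is min A + min B + 5.
A'(p) = 4p + 4 vanishes at p ∈ {-1}; B'(q) = 4q vanishes at q ∈ {0}.
Local minima of A (where A''>0): A(-1)=-2. Local minima of B: B(0)=0.
So the global minimum of h is A(-1) + B(0) + 5 = -2 + 0 + 5 = 3, attained at (-1, 0).

3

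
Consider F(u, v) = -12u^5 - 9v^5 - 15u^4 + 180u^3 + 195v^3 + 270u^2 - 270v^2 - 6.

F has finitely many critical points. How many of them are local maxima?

4

F separates as a function of u plus a function of v, so ∇F=0 decouples.
∂F/∂u = -60u(u - 3)(u + 1)(u + 3) = 0 at u ∈ {-3, -1, 0, 3}; ∂F/∂v = -45v(v - 3)(v - 1)(v + 4) = 0 at v ∈ {-4, 0, 1, 3}.
The Hessian is diagonal: diag(F_uu, F_vv). Second derivatives: F_uu(-3)=2160, F_uu(-1)=-480, F_uu(0)=540, F_uu(3)=-4320; F_vv(-4)=6300, F_vv(0)=-540, F_vv(1)=450, F_vv(3)=-1890.
Local maxima occur where both diagonal entries negative: (-1, 0), (-1, 3), (3, 0), (3, 3). Count: 4.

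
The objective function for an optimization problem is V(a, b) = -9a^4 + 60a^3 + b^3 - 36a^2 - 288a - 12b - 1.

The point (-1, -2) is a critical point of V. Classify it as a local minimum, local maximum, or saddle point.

The mixed partial ∂²V/∂a∂b is 0, so the Hessian at any point is diag(V_aa, V_bb) = diag(36(-3a^2 + 10a - 2), 6b).
At (-1, -2): H = diag(-540, -12).
Both eigenvalues are negative, so H is negative definite: a local maximum.

local maximum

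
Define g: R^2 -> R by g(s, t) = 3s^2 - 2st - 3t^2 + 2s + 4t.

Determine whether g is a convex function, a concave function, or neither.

neither

g is quadratic, so its Hessian is the constant matrix H = [[6, -2], [-2, -6]].
det(H) = -40, tr(H) = 0.
det(H) < 0, so H is indefinite: neither convex nor concave.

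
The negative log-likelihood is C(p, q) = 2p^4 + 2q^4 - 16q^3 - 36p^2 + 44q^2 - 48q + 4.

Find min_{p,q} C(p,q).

-176

C(p,q) separates as A(p) + B(q) + 4, so its minimum is min A + min B + 4.
A'(p) = 8p(p - 3)(p + 3) vanishes at p ∈ {-3, 0, 3}; B'(q) = 8(q - 3)(q - 2)(q - 1) vanishes at q ∈ {1, 2, 3}.
Local minima of A (where A''>0): A(-3)=-162, A(3)=-162. Local minima of B: B(1)=-18, B(3)=-18.
So the global minimum of C is A(-3) + B(1) + 4 = -162 − 18 + 4 = -176, attained at (-3, 1).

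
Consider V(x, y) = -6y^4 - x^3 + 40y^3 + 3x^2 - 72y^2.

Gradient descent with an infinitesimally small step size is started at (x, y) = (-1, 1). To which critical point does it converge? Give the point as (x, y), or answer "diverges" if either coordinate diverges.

V is separable, so gradient descent decouples: x follows -∂V/∂x, y follows -∂V/∂y.
∂V/∂x = -3x(x - 2); at x=-1 this is -9, so x increases.
∂V/∂y = -24y(y - 3)(y - 2); at y=1 this is -48, so y increases.
x converges to its nearest critical value 0 (a local min of the x-part); y converges to 2. The iterate converges to (0, 2).

(0, 2)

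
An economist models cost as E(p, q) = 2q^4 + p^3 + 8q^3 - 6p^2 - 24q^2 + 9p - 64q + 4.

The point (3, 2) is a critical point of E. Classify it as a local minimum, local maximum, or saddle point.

local minimum

The mixed partial ∂²E/∂p∂q is 0, so the Hessian at any point is diag(E_pp, E_qq) = diag(6(p - 2), 24(q^2 + 2q - 2)).
At (3, 2): H = diag(6, 144).
Both eigenvalues are positive, so H is positive definite: a local minimum.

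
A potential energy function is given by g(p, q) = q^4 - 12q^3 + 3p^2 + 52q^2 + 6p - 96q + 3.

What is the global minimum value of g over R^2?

g(p,q) separates as A(p) + B(q) + 3, so its minimum is min A + min B + 3.
A'(p) = 6p + 6 vanishes at p ∈ {-1}; B'(q) = 4(q - 4)(q - 3)(q - 2) vanishes at q ∈ {2, 3, 4}.
Local minima of A (where A''>0): A(-1)=-3. Local minima of B: B(2)=-64, B(4)=-64.
So the global minimum of g is A(-1) + B(2) + 3 = -3 − 64 + 3 = -64, attained at (-1, 2).

-64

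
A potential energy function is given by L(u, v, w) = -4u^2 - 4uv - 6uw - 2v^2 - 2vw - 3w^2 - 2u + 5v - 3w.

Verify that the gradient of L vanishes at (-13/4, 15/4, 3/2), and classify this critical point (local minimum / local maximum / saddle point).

∇L = (-8u - 4v - 6w - 2, -4u - 4v - 2w + 5, -6u - 2v - 6w - 3); substituting (-13/4, 15/4, 3/2) gives ∇L = (0, 0, 0), so (-13/4, 15/4, 3/2) is indeed a critical point.
The Hessian is constant: H = [[-8, -4, -6], [-4, -4, -2], [-6, -2, -6]].
Leading principal minors: Δ₁ = -8, Δ₂ = 16, Δ₃ = -16.
The minors alternate sign starting negative (−, +, −), so H is negative definite: a local maximum.

local maximum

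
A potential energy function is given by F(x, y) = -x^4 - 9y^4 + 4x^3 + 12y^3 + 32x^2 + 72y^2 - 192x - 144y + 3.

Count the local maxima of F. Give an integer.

F separates as a function of x plus a function of y, so ∇F=0 decouples.
∂F/∂x = -4(x - 4)(x - 3)(x + 4) = 0 at x ∈ {-4, 3, 4}; ∂F/∂y = -36(y - 2)(y - 1)(y + 2) = 0 at y ∈ {-2, 1, 2}.
The Hessian is diagonal: diag(F_xx, F_yy). Second derivatives: F_xx(-4)=-224, F_xx(3)=28, F_xx(4)=-32; F_yy(-2)=-432, F_yy(1)=108, F_yy(2)=-144.
Local maxima occur where both diagonal entries negative: (-4, -2), (-4, 2), (4, -2), (4, 2). Count: 4.

4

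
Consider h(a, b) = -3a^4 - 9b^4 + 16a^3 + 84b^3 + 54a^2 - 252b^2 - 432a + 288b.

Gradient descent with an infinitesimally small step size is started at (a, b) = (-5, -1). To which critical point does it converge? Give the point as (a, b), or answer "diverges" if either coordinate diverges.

h is separable, so gradient descent decouples: a follows -∂h/∂a, b follows -∂h/∂b.
∂h/∂a = -12(a - 4)(a - 3)(a + 3); at a=-5 this is 1728, so a decreases.
∂h/∂b = -36(b - 4)(b - 2)(b - 1); at b=-1 this is 1080, so b decreases.
The a-coordinate has no critical point in that direction and runs off to infinity.

diverges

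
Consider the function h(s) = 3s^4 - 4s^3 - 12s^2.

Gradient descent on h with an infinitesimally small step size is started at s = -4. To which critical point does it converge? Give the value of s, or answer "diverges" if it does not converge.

-1

h'(s) = 12s(s - 2)(s + 1), so h'(-4) = -864.
Gradient descent moves in the -h' direction, i.e. s is increasing.
The nearest critical point in that direction is s = -1, where h'' = 36 > 0 (a local minimum). The iterate converges there.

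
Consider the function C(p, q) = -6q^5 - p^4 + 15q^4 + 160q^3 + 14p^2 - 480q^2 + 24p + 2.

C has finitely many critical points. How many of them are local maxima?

4

C separates as a function of p plus a function of q, so ∇C=0 decouples.
∂C/∂p = -4(p - 3)(p + 1)(p + 2) = 0 at p ∈ {-2, -1, 3}; ∂C/∂q = -30q(q - 4)(q - 2)(q + 4) = 0 at q ∈ {-4, 0, 2, 4}.
The Hessian is diagonal: diag(C_pp, C_qq). Second derivatives: C_pp(-2)=-20, C_pp(-1)=16, C_pp(3)=-80; C_qq(-4)=5760, C_qq(0)=-960, C_qq(2)=720, C_qq(4)=-1920.
Local maxima occur where both diagonal entries negative: (-2, 0), (-2, 4), (3, 0), (3, 4). Count: 4.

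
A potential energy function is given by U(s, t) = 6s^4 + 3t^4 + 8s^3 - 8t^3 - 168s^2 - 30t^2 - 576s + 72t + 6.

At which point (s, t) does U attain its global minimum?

(4, -2)

U(s,t) separates as P(s) + Q(t) + 6, so its minimum is min P + min Q + 6.
P'(s) = 24(s - 4)(s + 2)(s + 3) vanishes at s ∈ {-3, -2, 4}; Q'(t) = 12(t - 3)(t - 1)(t + 2) vanishes at t ∈ {-2, 1, 3}.
Local minima of P (where P''>0): P(-3)=486, P(4)=-2944. Local minima of Q: Q(-2)=-152, Q(3)=-27.
So the global minimum of U is P(4) + Q(-2) + 6 = -2944 − 152 + 6 = -3090, attained at (4, -2).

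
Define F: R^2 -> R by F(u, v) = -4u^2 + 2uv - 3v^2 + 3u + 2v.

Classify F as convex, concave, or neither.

F is quadratic, so its Hessian is the constant matrix H = [[-8, 2], [2, -6]].
det(H) = 44, tr(H) = -14.
det(H) > 0 and tr(H) < 0, so H is negative definite everywhere: concave.

concave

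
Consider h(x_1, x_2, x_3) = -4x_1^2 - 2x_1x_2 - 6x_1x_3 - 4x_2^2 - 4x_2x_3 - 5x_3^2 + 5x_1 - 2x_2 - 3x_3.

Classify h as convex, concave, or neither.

h is quadratic, so its Hessian is the constant matrix H = [[-8, -2, -6], [-2, -8, -4], [-6, -4, -10]].
Leading principal minors: -8, 60, -280.
Signs alternate −, +, − ⇒ H ≺ 0 ⇒ concave.

concave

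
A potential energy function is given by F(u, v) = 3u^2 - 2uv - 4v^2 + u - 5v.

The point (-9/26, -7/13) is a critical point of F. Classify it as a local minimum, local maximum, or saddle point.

saddle point

The Hessian of F is constant: H = [[6, -2], [-2, -8]].
det(H) = 6·(-8) − (-2)² = -52.
Since det(H) < 0, H is indefinite and the critical point is a saddle point.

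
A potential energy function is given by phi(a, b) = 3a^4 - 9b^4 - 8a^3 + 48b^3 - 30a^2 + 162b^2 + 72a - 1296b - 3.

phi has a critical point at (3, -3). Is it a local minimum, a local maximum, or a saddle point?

saddle point

The mixed partial ∂²phi/∂a∂b is 0, so the Hessian at any point is diag(phi_aa, phi_bb) = diag(12(3a^2 - 4a - 5), 36(-3b^2 + 8b + 9)).
At (3, -3): H = diag(120, -1512).
The eigenvalues have opposite signs, so H is indefinite: a saddle point.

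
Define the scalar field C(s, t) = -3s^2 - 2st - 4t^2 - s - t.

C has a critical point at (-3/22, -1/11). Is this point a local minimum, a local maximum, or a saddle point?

local maximum

The Hessian of C is constant: H = [[-6, -2], [-2, -8]].
det(H) = (-6)·(-8) − (-2)² = 44.
det(H) > 0 and tr(H) = -14 < 0, so H is negative definite and the point is a local maximum.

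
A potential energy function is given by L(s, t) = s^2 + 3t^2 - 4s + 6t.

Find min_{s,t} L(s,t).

-7

L(s,t) separates as P(s) + Q(t), so its minimum is min P + min Q.
P'(s) = 2s - 4 vanishes at s ∈ {2}; Q'(t) = 6(t + 1) vanishes at t ∈ {-1}.
Local minima of P (where P''>0): P(2)=-4. Local minima of Q: Q(-1)=-3.
So the global minimum of L is P(2) + Q(-1) = -4 − 3 = -7, attained at (2, -1).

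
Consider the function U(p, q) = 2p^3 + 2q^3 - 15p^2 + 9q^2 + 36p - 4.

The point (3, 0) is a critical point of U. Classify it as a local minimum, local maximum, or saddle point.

local minimum

The mixed partial ∂²U/∂p∂q is 0, so the Hessian at any point is diag(U_pp, U_qq) = diag(6(2p - 5), 6(2q + 3)).
At (3, 0): H = diag(6, 18).
Both eigenvalues are positive, so H is positive definite: a local minimum.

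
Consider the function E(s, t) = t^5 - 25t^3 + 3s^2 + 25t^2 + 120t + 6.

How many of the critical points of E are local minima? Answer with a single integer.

2

E separates as a function of s plus a function of t, so ∇E=0 decouples.
∂E/∂s = 6s = 0 at s ∈ {0}; ∂E/∂t = 5(t - 3)(t - 2)(t + 1)(t + 4) = 0 at t ∈ {-4, -1, 2, 3}.
The Hessian is diagonal: diag(E_ss, E_tt). Second derivatives: E_ss(0)=6; E_tt(-4)=-630, E_tt(-1)=180, E_tt(2)=-90, E_tt(3)=140.
Local minima occur where both diagonal entries positive: (0, -1), (0, 3). Count: 2.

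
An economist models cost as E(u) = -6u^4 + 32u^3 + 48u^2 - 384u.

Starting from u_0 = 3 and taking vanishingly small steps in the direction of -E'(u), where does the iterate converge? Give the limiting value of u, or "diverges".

2

E'(u) = -24(u - 4)(u - 2)(u + 2), so E'(3) = 120.
Gradient descent moves in the -E' direction, i.e. u is decreasing.
The nearest critical point in that direction is u = 2, where E'' = 192 > 0 (a local minimum). The iterate converges there.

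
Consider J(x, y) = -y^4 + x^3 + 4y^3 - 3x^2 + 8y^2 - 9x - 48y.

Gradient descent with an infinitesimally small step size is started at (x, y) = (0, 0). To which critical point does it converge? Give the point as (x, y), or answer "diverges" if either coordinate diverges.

(3, 2)

J is separable, so gradient descent decouples: x follows -∂J/∂x, y follows -∂J/∂y.
∂J/∂x = 3(x - 3)(x + 1); at x=0 this is -9, so x increases.
∂J/∂y = -4(y - 3)(y - 2)(y + 2); at y=0 this is -48, so y increases.
x converges to its nearest critical value 3 (a local min of the x-part); y converges to 2. The iterate converges to (3, 2).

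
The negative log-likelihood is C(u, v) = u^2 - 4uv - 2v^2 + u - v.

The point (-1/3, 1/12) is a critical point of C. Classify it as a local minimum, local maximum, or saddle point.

saddle point

The Hessian of C is constant: H = [[2, -4], [-4, -4]].
det(H) = 2·(-4) − (-4)² = -24.
Since det(H) < 0, H is indefinite and the critical point is a saddle point.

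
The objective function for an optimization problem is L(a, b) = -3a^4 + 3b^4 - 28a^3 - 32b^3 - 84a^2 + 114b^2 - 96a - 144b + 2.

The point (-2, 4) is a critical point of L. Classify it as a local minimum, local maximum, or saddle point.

local minimum

The mixed partial ∂²L/∂a∂b is 0, so the Hessian at any point is diag(L_aa, L_bb) = diag(-12(3a^2 + 14a + 14), 12(3b^2 - 16b + 19)).
At (-2, 4): H = diag(24, 36).
Both eigenvalues are positive, so H is positive definite: a local minimum.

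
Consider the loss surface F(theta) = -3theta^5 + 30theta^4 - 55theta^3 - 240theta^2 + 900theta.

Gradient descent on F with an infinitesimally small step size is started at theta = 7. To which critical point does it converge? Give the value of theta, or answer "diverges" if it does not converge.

F'(theta) = -15(theta - 5)(theta - 3)(theta - 2)(theta + 2), so F'(7) = -5400.
Gradient descent moves in the -F' direction, i.e. theta is increasing.
There is no critical point above theta=7, and F' keeps the same sign, so the iterate runs off to +∞.

diverges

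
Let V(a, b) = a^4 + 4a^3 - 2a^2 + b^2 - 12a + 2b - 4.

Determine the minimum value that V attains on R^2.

V(a,b) separates as P(a) + Q(b) − 4, so its minimum is min P + min Q − 4.
P'(a) = 4(a - 1)(a + 1)(a + 3) vanishes at a ∈ {-3, -1, 1}; Q'(b) = 2b + 2 vanishes at b ∈ {-1}.
Local minima of P (where P''>0): P(-3)=-9, P(1)=-9. Local minima of Q: Q(-1)=-1.
So the global minimum of V is P(-3) + Q(-1) − 4 = -9 − 1 − 4 = -14, attained at (-3, -1).

-14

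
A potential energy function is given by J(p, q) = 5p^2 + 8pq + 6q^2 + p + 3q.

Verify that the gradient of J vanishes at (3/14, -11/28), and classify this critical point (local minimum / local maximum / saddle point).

∇J = (10p + 8q + 1, 8p + 12q + 3); substituting (3/14, -11/28) gives ∇J = (0, 0), so (3/14, -11/28) is indeed a critical point.
The Hessian of J is constant: H = [[10, 8], [8, 12]].
det(H) = 10·12 − 8² = 56.
det(H) > 0 and tr(H) = 22 > 0, so H is positive definite and the point is a local minimum.

local minimum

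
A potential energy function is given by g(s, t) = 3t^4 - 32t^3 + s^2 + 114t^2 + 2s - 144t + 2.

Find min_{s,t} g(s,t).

-58

g(s,t) separates as P(s) + Q(t) + 2, so its minimum is min P + min Q + 2.
P'(s) = 2s + 2 vanishes at s ∈ {-1}; Q'(t) = 12(t - 4)(t - 3)(t - 1) vanishes at t ∈ {1, 3, 4}.
Local minima of P (where P''>0): P(-1)=-1. Local minima of Q: Q(1)=-59, Q(4)=-32.
So the global minimum of g is P(-1) + Q(1) + 2 = -1 − 59 + 2 = -58, attained at (-1, 1).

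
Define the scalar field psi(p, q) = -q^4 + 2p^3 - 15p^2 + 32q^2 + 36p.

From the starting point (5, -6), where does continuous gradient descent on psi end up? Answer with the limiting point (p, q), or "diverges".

psi is separable, so gradient descent decouples: p follows -∂psi/∂p, q follows -∂psi/∂q.
∂psi/∂p = 6(p - 3)(p - 2); at p=5 this is 36, so p decreases.
∂psi/∂q = -4q(q - 4)(q + 4); at q=-6 this is 480, so q decreases.
The q-coordinate has no critical point in that direction and runs off to infinity.

diverges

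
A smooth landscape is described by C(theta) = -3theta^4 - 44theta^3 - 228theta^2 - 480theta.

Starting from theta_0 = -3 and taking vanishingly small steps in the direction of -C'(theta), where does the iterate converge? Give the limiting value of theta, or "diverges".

-4

C'(theta) = -12(theta + 2)(theta + 4)(theta + 5), so C'(-3) = 24.
Gradient descent moves in the -C' direction, i.e. theta is decreasing.
The nearest critical point in that direction is theta = -4, where C'' = 24 > 0 (a local minimum). The iterate converges there.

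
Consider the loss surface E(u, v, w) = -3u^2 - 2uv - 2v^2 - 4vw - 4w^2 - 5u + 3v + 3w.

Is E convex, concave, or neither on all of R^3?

concave

E is quadratic, so its Hessian is the constant matrix H = [[-6, -2, 0], [-2, -4, -4], [0, -4, -8]].
Leading principal minors: -6, 20, -64.
Signs alternate −, +, − ⇒ H ≺ 0 ⇒ concave.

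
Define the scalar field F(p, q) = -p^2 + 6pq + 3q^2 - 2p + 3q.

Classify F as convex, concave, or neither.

F is quadratic, so its Hessian is the constant matrix H = [[-2, 6], [6, 6]].
det(H) = -48, tr(H) = 4.
det(H) < 0, so H is indefinite: neither convex nor concave.

neither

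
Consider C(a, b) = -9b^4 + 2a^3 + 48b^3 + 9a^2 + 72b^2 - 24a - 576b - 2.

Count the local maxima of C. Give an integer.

2

C separates as a function of a plus a function of b, so ∇C=0 decouples.
∂C/∂a = 6(a - 1)(a + 4) = 0 at a ∈ {-4, 1}; ∂C/∂b = -36(b - 4)(b - 2)(b + 2) = 0 at b ∈ {-2, 2, 4}.
The Hessian is diagonal: diag(C_aa, C_bb). Second derivatives: C_aa(-4)=-30, C_aa(1)=30; C_bb(-2)=-864, C_bb(2)=288, C_bb(4)=-432.
Local maxima occur where both diagonal entries negative: (-4, -2), (-4, 4). Count: 2.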